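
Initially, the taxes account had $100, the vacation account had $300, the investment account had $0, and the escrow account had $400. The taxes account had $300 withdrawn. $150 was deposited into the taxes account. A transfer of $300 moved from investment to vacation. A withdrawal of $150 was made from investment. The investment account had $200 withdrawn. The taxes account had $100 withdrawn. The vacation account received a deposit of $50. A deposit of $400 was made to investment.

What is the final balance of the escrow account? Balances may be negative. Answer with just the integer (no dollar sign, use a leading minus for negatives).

Tracking account balances step by step:
Start: taxes=100, vacation=300, investment=0, escrow=400
Event 1 (withdraw 300 from taxes): taxes: 100 - 300 = -200. Balances: taxes=-200, vacation=300, investment=0, escrow=400
Event 2 (deposit 150 to taxes): taxes: -200 + 150 = -50. Balances: taxes=-50, vacation=300, investment=0, escrow=400
Event 3 (transfer 300 investment -> vacation): investment: 0 - 300 = -300, vacation: 300 + 300 = 600. Balances: taxes=-50, vacation=600, investment=-300, escrow=400
Event 4 (withdraw 150 from investment): investment: -300 - 150 = -450. Balances: taxes=-50, vacation=600, investment=-450, escrow=400
Event 5 (withdraw 200 from investment): investment: -450 - 200 = -650. Balances: taxes=-50, vacation=600, investment=-650, escrow=400
Event 6 (withdraw 100 from taxes): taxes: -50 - 100 = -150. Balances: taxes=-150, vacation=600, investment=-650, escrow=400
Event 7 (deposit 50 to vacation): vacation: 600 + 50 = 650. Balances: taxes=-150, vacation=650, investment=-650, escrow=400
Event 8 (deposit 400 to investment): investment: -650 + 400 = -250. Balances: taxes=-150, vacation=650, investment=-250, escrow=400

Final balance of escrow: 400

Answer: 400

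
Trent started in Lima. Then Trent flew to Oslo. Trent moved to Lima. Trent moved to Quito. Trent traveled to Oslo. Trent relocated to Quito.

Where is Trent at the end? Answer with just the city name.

Answer: Quito

Derivation:
Tracking Trent's location:
Start: Trent is in Lima.
After move 1: Lima -> Oslo. Trent is in Oslo.
After move 2: Oslo -> Lima. Trent is in Lima.
After move 3: Lima -> Quito. Trent is in Quito.
After move 4: Quito -> Oslo. Trent is in Oslo.
After move 5: Oslo -> Quito. Trent is in Quito.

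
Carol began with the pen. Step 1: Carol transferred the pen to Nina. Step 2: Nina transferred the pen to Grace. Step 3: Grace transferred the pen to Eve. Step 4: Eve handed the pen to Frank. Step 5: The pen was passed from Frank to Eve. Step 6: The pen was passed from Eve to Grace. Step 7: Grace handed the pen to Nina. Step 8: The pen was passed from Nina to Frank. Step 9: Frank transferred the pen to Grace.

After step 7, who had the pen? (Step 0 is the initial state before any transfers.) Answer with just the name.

Tracking the pen holder through step 7:
After step 0 (start): Carol
After step 1: Nina
After step 2: Grace
After step 3: Eve
After step 4: Frank
After step 5: Eve
After step 6: Grace
After step 7: Nina

At step 7, the holder is Nina.

Answer: Nina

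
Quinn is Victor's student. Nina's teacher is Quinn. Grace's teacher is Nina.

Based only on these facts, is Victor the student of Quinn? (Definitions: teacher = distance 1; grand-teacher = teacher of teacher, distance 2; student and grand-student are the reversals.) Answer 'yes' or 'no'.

Answer: no

Derivation:
Reconstructing the teacher chain from the given facts:
  Victor -> Quinn -> Nina -> Grace
(each arrow means 'teacher of the next')
Positions in the chain (0 = top):
  position of Victor: 0
  position of Quinn: 1
  position of Nina: 2
  position of Grace: 3

Victor is at position 0, Quinn is at position 1; signed distance (j - i) = 1.
'student' requires j - i = -1. Actual distance is 1, so the relation does NOT hold.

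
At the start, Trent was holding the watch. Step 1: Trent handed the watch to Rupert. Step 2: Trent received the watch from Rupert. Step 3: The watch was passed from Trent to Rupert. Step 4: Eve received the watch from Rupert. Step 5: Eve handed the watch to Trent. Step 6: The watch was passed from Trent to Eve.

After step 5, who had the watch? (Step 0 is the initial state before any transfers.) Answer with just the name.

Tracking the watch holder through step 5:
After step 0 (start): Trent
After step 1: Rupert
After step 2: Trent
After step 3: Rupert
After step 4: Eve
After step 5: Trent

At step 5, the holder is Trent.

Answer: Trent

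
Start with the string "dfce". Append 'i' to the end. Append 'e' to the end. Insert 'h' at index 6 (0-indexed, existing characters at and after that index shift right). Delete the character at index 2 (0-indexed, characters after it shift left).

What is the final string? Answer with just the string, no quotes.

Applying each edit step by step:
Start: "dfce"
Op 1 (append 'i'): "dfce" -> "dfcei"
Op 2 (append 'e'): "dfcei" -> "dfceie"
Op 3 (insert 'h' at idx 6): "dfceie" -> "dfceieh"
Op 4 (delete idx 2 = 'c'): "dfceieh" -> "dfeieh"

Answer: dfeieh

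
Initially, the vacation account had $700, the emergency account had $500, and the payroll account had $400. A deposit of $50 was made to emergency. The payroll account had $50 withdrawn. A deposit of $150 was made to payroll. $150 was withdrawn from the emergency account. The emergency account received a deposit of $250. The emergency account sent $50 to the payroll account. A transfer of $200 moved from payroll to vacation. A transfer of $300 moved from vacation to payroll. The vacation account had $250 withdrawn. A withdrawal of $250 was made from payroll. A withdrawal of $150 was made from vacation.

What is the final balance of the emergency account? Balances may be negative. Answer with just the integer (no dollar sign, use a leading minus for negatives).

Tracking account balances step by step:
Start: vacation=700, emergency=500, payroll=400
Event 1 (deposit 50 to emergency): emergency: 500 + 50 = 550. Balances: vacation=700, emergency=550, payroll=400
Event 2 (withdraw 50 from payroll): payroll: 400 - 50 = 350. Balances: vacation=700, emergency=550, payroll=350
Event 3 (deposit 150 to payroll): payroll: 350 + 150 = 500. Balances: vacation=700, emergency=550, payroll=500
Event 4 (withdraw 150 from emergency): emergency: 550 - 150 = 400. Balances: vacation=700, emergency=400, payroll=500
Event 5 (deposit 250 to emergency): emergency: 400 + 250 = 650. Balances: vacation=700, emergency=650, payroll=500
Event 6 (transfer 50 emergency -> payroll): emergency: 650 - 50 = 600, payroll: 500 + 50 = 550. Balances: vacation=700, emergency=600, payroll=550
Event 7 (transfer 200 payroll -> vacation): payroll: 550 - 200 = 350, vacation: 700 + 200 = 900. Balances: vacation=900, emergency=600, payroll=350
Event 8 (transfer 300 vacation -> payroll): vacation: 900 - 300 = 600, payroll: 350 + 300 = 650. Balances: vacation=600, emergency=600, payroll=650
Event 9 (withdraw 250 from vacation): vacation: 600 - 250 = 350. Balances: vacation=350, emergency=600, payroll=650
Event 10 (withdraw 250 from payroll): payroll: 650 - 250 = 400. Balances: vacation=350, emergency=600, payroll=400
Event 11 (withdraw 150 from vacation): vacation: 350 - 150 = 200. Balances: vacation=200, emergency=600, payroll=400

Final balance of emergency: 600

Answer: 600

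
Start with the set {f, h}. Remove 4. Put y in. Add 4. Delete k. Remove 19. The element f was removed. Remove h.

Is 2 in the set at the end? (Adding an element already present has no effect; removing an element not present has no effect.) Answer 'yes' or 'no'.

Tracking the set through each operation:
Start: {f, h}
Event 1 (remove 4): not present, no change. Set: {f, h}
Event 2 (add y): added. Set: {f, h, y}
Event 3 (add 4): added. Set: {4, f, h, y}
Event 4 (remove k): not present, no change. Set: {4, f, h, y}
Event 5 (remove 19): not present, no change. Set: {4, f, h, y}
Event 6 (remove f): removed. Set: {4, h, y}
Event 7 (remove h): removed. Set: {4, y}

Final set: {4, y} (size 2)
2 is NOT in the final set.

Answer: no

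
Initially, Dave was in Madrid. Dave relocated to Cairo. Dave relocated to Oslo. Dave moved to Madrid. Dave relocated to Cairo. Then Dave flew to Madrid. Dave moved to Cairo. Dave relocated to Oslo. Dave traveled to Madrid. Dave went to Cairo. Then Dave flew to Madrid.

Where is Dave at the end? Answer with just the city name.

Tracking Dave's location:
Start: Dave is in Madrid.
After move 1: Madrid -> Cairo. Dave is in Cairo.
After move 2: Cairo -> Oslo. Dave is in Oslo.
After move 3: Oslo -> Madrid. Dave is in Madrid.
After move 4: Madrid -> Cairo. Dave is in Cairo.
After move 5: Cairo -> Madrid. Dave is in Madrid.
After move 6: Madrid -> Cairo. Dave is in Cairo.
After move 7: Cairo -> Oslo. Dave is in Oslo.
After move 8: Oslo -> Madrid. Dave is in Madrid.
After move 9: Madrid -> Cairo. Dave is in Cairo.
After move 10: Cairo -> Madrid. Dave is in Madrid.

Answer: Madrid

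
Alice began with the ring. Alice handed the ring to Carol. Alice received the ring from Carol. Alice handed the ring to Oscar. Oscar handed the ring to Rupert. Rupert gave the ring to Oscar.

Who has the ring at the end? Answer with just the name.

Tracking the ring through each event:
Start: Alice has the ring.
After event 1: Carol has the ring.
After event 2: Alice has the ring.
After event 3: Oscar has the ring.
After event 4: Rupert has the ring.
After event 5: Oscar has the ring.

Answer: Oscar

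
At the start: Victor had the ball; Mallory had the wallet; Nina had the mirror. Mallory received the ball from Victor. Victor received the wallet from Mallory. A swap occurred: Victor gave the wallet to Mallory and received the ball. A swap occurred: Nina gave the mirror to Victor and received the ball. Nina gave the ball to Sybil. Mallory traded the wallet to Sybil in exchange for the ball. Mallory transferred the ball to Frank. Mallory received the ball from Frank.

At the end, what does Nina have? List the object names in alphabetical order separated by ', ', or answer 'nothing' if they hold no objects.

Answer: nothing

Derivation:
Tracking all object holders:
Start: ball:Victor, wallet:Mallory, mirror:Nina
Event 1 (give ball: Victor -> Mallory). State: ball:Mallory, wallet:Mallory, mirror:Nina
Event 2 (give wallet: Mallory -> Victor). State: ball:Mallory, wallet:Victor, mirror:Nina
Event 3 (swap wallet<->ball: now wallet:Mallory, ball:Victor). State: ball:Victor, wallet:Mallory, mirror:Nina
Event 4 (swap mirror<->ball: now mirror:Victor, ball:Nina). State: ball:Nina, wallet:Mallory, mirror:Victor
Event 5 (give ball: Nina -> Sybil). State: ball:Sybil, wallet:Mallory, mirror:Victor
Event 6 (swap wallet<->ball: now wallet:Sybil, ball:Mallory). State: ball:Mallory, wallet:Sybil, mirror:Victor
Event 7 (give ball: Mallory -> Frank). State: ball:Frank, wallet:Sybil, mirror:Victor
Event 8 (give ball: Frank -> Mallory). State: ball:Mallory, wallet:Sybil, mirror:Victor

Final state: ball:Mallory, wallet:Sybil, mirror:Victor
Nina holds: (nothing).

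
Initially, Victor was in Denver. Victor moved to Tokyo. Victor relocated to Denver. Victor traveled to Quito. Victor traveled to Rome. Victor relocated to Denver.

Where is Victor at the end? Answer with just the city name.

Tracking Victor's location:
Start: Victor is in Denver.
After move 1: Denver -> Tokyo. Victor is in Tokyo.
After move 2: Tokyo -> Denver. Victor is in Denver.
After move 3: Denver -> Quito. Victor is in Quito.
After move 4: Quito -> Rome. Victor is in Rome.
After move 5: Rome -> Denver. Victor is in Denver.

Answer: Denver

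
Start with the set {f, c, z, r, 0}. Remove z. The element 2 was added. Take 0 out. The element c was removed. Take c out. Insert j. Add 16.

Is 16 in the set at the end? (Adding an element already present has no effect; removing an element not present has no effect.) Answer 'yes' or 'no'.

Answer: yes

Derivation:
Tracking the set through each operation:
Start: {0, c, f, r, z}
Event 1 (remove z): removed. Set: {0, c, f, r}
Event 2 (add 2): added. Set: {0, 2, c, f, r}
Event 3 (remove 0): removed. Set: {2, c, f, r}
Event 4 (remove c): removed. Set: {2, f, r}
Event 5 (remove c): not present, no change. Set: {2, f, r}
Event 6 (add j): added. Set: {2, f, j, r}
Event 7 (add 16): added. Set: {16, 2, f, j, r}

Final set: {16, 2, f, j, r} (size 5)
16 is in the final set.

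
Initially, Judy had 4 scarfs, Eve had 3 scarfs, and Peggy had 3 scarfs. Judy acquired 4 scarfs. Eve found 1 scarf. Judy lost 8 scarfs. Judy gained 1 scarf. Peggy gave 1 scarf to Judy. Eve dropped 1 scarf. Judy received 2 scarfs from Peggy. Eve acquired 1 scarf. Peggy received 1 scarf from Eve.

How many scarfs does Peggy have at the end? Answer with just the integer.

Tracking counts step by step:
Start: Judy=4, Eve=3, Peggy=3
Event 1 (Judy +4): Judy: 4 -> 8. State: Judy=8, Eve=3, Peggy=3
Event 2 (Eve +1): Eve: 3 -> 4. State: Judy=8, Eve=4, Peggy=3
Event 3 (Judy -8): Judy: 8 -> 0. State: Judy=0, Eve=4, Peggy=3
Event 4 (Judy +1): Judy: 0 -> 1. State: Judy=1, Eve=4, Peggy=3
Event 5 (Peggy -> Judy, 1): Peggy: 3 -> 2, Judy: 1 -> 2. State: Judy=2, Eve=4, Peggy=2
Event 6 (Eve -1): Eve: 4 -> 3. State: Judy=2, Eve=3, Peggy=2
Event 7 (Peggy -> Judy, 2): Peggy: 2 -> 0, Judy: 2 -> 4. State: Judy=4, Eve=3, Peggy=0
Event 8 (Eve +1): Eve: 3 -> 4. State: Judy=4, Eve=4, Peggy=0
Event 9 (Eve -> Peggy, 1): Eve: 4 -> 3, Peggy: 0 -> 1. State: Judy=4, Eve=3, Peggy=1

Peggy's final count: 1

Answer: 1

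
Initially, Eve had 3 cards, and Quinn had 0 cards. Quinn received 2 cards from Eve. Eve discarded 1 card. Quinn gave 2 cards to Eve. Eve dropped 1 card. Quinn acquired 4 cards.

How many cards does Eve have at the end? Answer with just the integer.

Tracking counts step by step:
Start: Eve=3, Quinn=0
Event 1 (Eve -> Quinn, 2): Eve: 3 -> 1, Quinn: 0 -> 2. State: Eve=1, Quinn=2
Event 2 (Eve -1): Eve: 1 -> 0. State: Eve=0, Quinn=2
Event 3 (Quinn -> Eve, 2): Quinn: 2 -> 0, Eve: 0 -> 2. State: Eve=2, Quinn=0
Event 4 (Eve -1): Eve: 2 -> 1. State: Eve=1, Quinn=0
Event 5 (Quinn +4): Quinn: 0 -> 4. State: Eve=1, Quinn=4

Eve's final count: 1

Answer: 1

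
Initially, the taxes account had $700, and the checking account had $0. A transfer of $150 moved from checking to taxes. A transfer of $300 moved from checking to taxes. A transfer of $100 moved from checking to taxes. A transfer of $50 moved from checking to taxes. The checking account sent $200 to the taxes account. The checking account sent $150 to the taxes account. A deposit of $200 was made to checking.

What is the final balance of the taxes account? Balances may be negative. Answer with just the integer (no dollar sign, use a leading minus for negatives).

Answer: 1650

Derivation:
Tracking account balances step by step:
Start: taxes=700, checking=0
Event 1 (transfer 150 checking -> taxes): checking: 0 - 150 = -150, taxes: 700 + 150 = 850. Balances: taxes=850, checking=-150
Event 2 (transfer 300 checking -> taxes): checking: -150 - 300 = -450, taxes: 850 + 300 = 1150. Balances: taxes=1150, checking=-450
Event 3 (transfer 100 checking -> taxes): checking: -450 - 100 = -550, taxes: 1150 + 100 = 1250. Balances: taxes=1250, checking=-550
Event 4 (transfer 50 checking -> taxes): checking: -550 - 50 = -600, taxes: 1250 + 50 = 1300. Balances: taxes=1300, checking=-600
Event 5 (transfer 200 checking -> taxes): checking: -600 - 200 = -800, taxes: 1300 + 200 = 1500. Balances: taxes=1500, checking=-800
Event 6 (transfer 150 checking -> taxes): checking: -800 - 150 = -950, taxes: 1500 + 150 = 1650. Balances: taxes=1650, checking=-950
Event 7 (deposit 200 to checking): checking: -950 + 200 = -750. Balances: taxes=1650, checking=-750

Final balance of taxes: 1650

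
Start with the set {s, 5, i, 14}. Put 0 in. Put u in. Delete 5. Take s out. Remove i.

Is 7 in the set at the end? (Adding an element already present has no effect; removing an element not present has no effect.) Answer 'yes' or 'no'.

Answer: no

Derivation:
Tracking the set through each operation:
Start: {14, 5, i, s}
Event 1 (add 0): added. Set: {0, 14, 5, i, s}
Event 2 (add u): added. Set: {0, 14, 5, i, s, u}
Event 3 (remove 5): removed. Set: {0, 14, i, s, u}
Event 4 (remove s): removed. Set: {0, 14, i, u}
Event 5 (remove i): removed. Set: {0, 14, u}

Final set: {0, 14, u} (size 3)
7 is NOT in the final set.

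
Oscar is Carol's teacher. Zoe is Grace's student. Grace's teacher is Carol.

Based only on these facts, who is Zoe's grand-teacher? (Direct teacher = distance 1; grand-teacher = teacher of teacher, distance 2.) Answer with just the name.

Reconstructing the teacher chain from the given facts:
  Oscar -> Carol -> Grace -> Zoe
(each arrow means 'teacher of the next')
Positions in the chain (0 = top):
  position of Oscar: 0
  position of Carol: 1
  position of Grace: 2
  position of Zoe: 3

Zoe is at position 3; the grand-teacher is 2 steps up the chain, i.e. position 1: Carol.

Answer: Carol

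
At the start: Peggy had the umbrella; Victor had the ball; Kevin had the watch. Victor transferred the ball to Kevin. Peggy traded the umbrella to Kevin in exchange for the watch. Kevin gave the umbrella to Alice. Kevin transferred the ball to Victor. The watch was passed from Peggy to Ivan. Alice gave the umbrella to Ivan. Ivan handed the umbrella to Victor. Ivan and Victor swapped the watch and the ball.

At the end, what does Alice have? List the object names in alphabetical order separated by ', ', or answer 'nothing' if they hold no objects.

Answer: nothing

Derivation:
Tracking all object holders:
Start: umbrella:Peggy, ball:Victor, watch:Kevin
Event 1 (give ball: Victor -> Kevin). State: umbrella:Peggy, ball:Kevin, watch:Kevin
Event 2 (swap umbrella<->watch: now umbrella:Kevin, watch:Peggy). State: umbrella:Kevin, ball:Kevin, watch:Peggy
Event 3 (give umbrella: Kevin -> Alice). State: umbrella:Alice, ball:Kevin, watch:Peggy
Event 4 (give ball: Kevin -> Victor). State: umbrella:Alice, ball:Victor, watch:Peggy
Event 5 (give watch: Peggy -> Ivan). State: umbrella:Alice, ball:Victor, watch:Ivan
Event 6 (give umbrella: Alice -> Ivan). State: umbrella:Ivan, ball:Victor, watch:Ivan
Event 7 (give umbrella: Ivan -> Victor). State: umbrella:Victor, ball:Victor, watch:Ivan
Event 8 (swap watch<->ball: now watch:Victor, ball:Ivan). State: umbrella:Victor, ball:Ivan, watch:Victor

Final state: umbrella:Victor, ball:Ivan, watch:Victor
Alice holds: (nothing).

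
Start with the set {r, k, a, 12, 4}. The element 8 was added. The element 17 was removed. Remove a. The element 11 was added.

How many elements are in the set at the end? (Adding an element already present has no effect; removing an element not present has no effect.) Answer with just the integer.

Tracking the set through each operation:
Start: {12, 4, a, k, r}
Event 1 (add 8): added. Set: {12, 4, 8, a, k, r}
Event 2 (remove 17): not present, no change. Set: {12, 4, 8, a, k, r}
Event 3 (remove a): removed. Set: {12, 4, 8, k, r}
Event 4 (add 11): added. Set: {11, 12, 4, 8, k, r}

Final set: {11, 12, 4, 8, k, r} (size 6)

Answer: 6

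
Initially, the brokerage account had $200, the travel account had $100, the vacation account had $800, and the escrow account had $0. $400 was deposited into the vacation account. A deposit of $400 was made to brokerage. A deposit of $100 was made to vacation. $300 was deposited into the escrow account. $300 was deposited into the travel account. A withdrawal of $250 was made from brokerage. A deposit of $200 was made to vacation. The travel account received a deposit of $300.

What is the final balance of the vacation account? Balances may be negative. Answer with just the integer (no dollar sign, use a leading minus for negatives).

Answer: 1500

Derivation:
Tracking account balances step by step:
Start: brokerage=200, travel=100, vacation=800, escrow=0
Event 1 (deposit 400 to vacation): vacation: 800 + 400 = 1200. Balances: brokerage=200, travel=100, vacation=1200, escrow=0
Event 2 (deposit 400 to brokerage): brokerage: 200 + 400 = 600. Balances: brokerage=600, travel=100, vacation=1200, escrow=0
Event 3 (deposit 100 to vacation): vacation: 1200 + 100 = 1300. Balances: brokerage=600, travel=100, vacation=1300, escrow=0
Event 4 (deposit 300 to escrow): escrow: 0 + 300 = 300. Balances: brokerage=600, travel=100, vacation=1300, escrow=300
Event 5 (deposit 300 to travel): travel: 100 + 300 = 400. Balances: brokerage=600, travel=400, vacation=1300, escrow=300
Event 6 (withdraw 250 from brokerage): brokerage: 600 - 250 = 350. Balances: brokerage=350, travel=400, vacation=1300, escrow=300
Event 7 (deposit 200 to vacation): vacation: 1300 + 200 = 1500. Balances: brokerage=350, travel=400, vacation=1500, escrow=300
Event 8 (deposit 300 to travel): travel: 400 + 300 = 700. Balances: brokerage=350, travel=700, vacation=1500, escrow=300

Final balance of vacation: 1500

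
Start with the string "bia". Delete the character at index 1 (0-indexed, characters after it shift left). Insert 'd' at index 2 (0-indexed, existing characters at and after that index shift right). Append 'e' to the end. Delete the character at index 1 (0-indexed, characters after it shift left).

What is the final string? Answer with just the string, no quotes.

Answer: bde

Derivation:
Applying each edit step by step:
Start: "bia"
Op 1 (delete idx 1 = 'i'): "bia" -> "ba"
Op 2 (insert 'd' at idx 2): "ba" -> "bad"
Op 3 (append 'e'): "bad" -> "bade"
Op 4 (delete idx 1 = 'a'): "bade" -> "bde"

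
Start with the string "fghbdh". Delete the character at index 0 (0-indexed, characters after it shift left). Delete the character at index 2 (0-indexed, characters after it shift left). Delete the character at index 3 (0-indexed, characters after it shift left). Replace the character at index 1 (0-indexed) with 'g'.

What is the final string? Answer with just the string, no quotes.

Answer: ggd

Derivation:
Applying each edit step by step:
Start: "fghbdh"
Op 1 (delete idx 0 = 'f'): "fghbdh" -> "ghbdh"
Op 2 (delete idx 2 = 'b'): "ghbdh" -> "ghdh"
Op 3 (delete idx 3 = 'h'): "ghdh" -> "ghd"
Op 4 (replace idx 1: 'h' -> 'g'): "ghd" -> "ggd"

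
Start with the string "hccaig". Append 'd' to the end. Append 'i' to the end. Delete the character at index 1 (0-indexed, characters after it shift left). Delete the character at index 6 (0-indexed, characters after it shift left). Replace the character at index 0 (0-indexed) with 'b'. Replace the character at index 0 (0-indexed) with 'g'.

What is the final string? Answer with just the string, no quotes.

Answer: gcaigd

Derivation:
Applying each edit step by step:
Start: "hccaig"
Op 1 (append 'd'): "hccaig" -> "hccaigd"
Op 2 (append 'i'): "hccaigd" -> "hccaigdi"
Op 3 (delete idx 1 = 'c'): "hccaigdi" -> "hcaigdi"
Op 4 (delete idx 6 = 'i'): "hcaigdi" -> "hcaigd"
Op 5 (replace idx 0: 'h' -> 'b'): "hcaigd" -> "bcaigd"
Op 6 (replace idx 0: 'b' -> 'g'): "bcaigd" -> "gcaigd"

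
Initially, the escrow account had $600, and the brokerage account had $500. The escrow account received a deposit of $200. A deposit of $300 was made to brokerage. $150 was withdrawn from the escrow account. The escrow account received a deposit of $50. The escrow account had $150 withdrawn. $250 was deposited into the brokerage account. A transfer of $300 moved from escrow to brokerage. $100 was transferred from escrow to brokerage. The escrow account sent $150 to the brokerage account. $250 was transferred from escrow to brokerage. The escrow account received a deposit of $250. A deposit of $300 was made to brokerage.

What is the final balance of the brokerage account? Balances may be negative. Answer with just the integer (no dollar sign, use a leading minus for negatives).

Tracking account balances step by step:
Start: escrow=600, brokerage=500
Event 1 (deposit 200 to escrow): escrow: 600 + 200 = 800. Balances: escrow=800, brokerage=500
Event 2 (deposit 300 to brokerage): brokerage: 500 + 300 = 800. Balances: escrow=800, brokerage=800
Event 3 (withdraw 150 from escrow): escrow: 800 - 150 = 650. Balances: escrow=650, brokerage=800
Event 4 (deposit 50 to escrow): escrow: 650 + 50 = 700. Balances: escrow=700, brokerage=800
Event 5 (withdraw 150 from escrow): escrow: 700 - 150 = 550. Balances: escrow=550, brokerage=800
Event 6 (deposit 250 to brokerage): brokerage: 800 + 250 = 1050. Balances: escrow=550, brokerage=1050
Event 7 (transfer 300 escrow -> brokerage): escrow: 550 - 300 = 250, brokerage: 1050 + 300 = 1350. Balances: escrow=250, brokerage=1350
Event 8 (transfer 100 escrow -> brokerage): escrow: 250 - 100 = 150, brokerage: 1350 + 100 = 1450. Balances: escrow=150, brokerage=1450
Event 9 (transfer 150 escrow -> brokerage): escrow: 150 - 150 = 0, brokerage: 1450 + 150 = 1600. Balances: escrow=0, brokerage=1600
Event 10 (transfer 250 escrow -> brokerage): escrow: 0 - 250 = -250, brokerage: 1600 + 250 = 1850. Balances: escrow=-250, brokerage=1850
Event 11 (deposit 250 to escrow): escrow: -250 + 250 = 0. Balances: escrow=0, brokerage=1850
Event 12 (deposit 300 to brokerage): brokerage: 1850 + 300 = 2150. Balances: escrow=0, brokerage=2150

Final balance of brokerage: 2150

Answer: 2150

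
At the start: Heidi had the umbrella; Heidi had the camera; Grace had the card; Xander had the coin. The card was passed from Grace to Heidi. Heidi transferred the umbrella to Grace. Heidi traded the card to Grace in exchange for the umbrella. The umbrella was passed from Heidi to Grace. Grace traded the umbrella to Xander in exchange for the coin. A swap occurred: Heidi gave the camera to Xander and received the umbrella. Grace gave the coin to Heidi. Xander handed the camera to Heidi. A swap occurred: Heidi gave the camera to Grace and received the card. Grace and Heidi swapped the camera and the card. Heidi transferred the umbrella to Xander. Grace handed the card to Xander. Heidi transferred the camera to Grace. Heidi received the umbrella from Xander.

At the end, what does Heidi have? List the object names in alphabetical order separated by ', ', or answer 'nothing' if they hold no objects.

Answer: coin, umbrella

Derivation:
Tracking all object holders:
Start: umbrella:Heidi, camera:Heidi, card:Grace, coin:Xander
Event 1 (give card: Grace -> Heidi). State: umbrella:Heidi, camera:Heidi, card:Heidi, coin:Xander
Event 2 (give umbrella: Heidi -> Grace). State: umbrella:Grace, camera:Heidi, card:Heidi, coin:Xander
Event 3 (swap card<->umbrella: now card:Grace, umbrella:Heidi). State: umbrella:Heidi, camera:Heidi, card:Grace, coin:Xander
Event 4 (give umbrella: Heidi -> Grace). State: umbrella:Grace, camera:Heidi, card:Grace, coin:Xander
Event 5 (swap umbrella<->coin: now umbrella:Xander, coin:Grace). State: umbrella:Xander, camera:Heidi, card:Grace, coin:Grace
Event 6 (swap camera<->umbrella: now camera:Xander, umbrella:Heidi). State: umbrella:Heidi, camera:Xander, card:Grace, coin:Grace
Event 7 (give coin: Grace -> Heidi). State: umbrella:Heidi, camera:Xander, card:Grace, coin:Heidi
Event 8 (give camera: Xander -> Heidi). State: umbrella:Heidi, camera:Heidi, card:Grace, coin:Heidi
Event 9 (swap camera<->card: now camera:Grace, card:Heidi). State: umbrella:Heidi, camera:Grace, card:Heidi, coin:Heidi
Event 10 (swap camera<->card: now camera:Heidi, card:Grace). State: umbrella:Heidi, camera:Heidi, card:Grace, coin:Heidi
Event 11 (give umbrella: Heidi -> Xander). State: umbrella:Xander, camera:Heidi, card:Grace, coin:Heidi
Event 12 (give card: Grace -> Xander). State: umbrella:Xander, camera:Heidi, card:Xander, coin:Heidi
Event 13 (give camera: Heidi -> Grace). State: umbrella:Xander, camera:Grace, card:Xander, coin:Heidi
Event 14 (give umbrella: Xander -> Heidi). State: umbrella:Heidi, camera:Grace, card:Xander, coin:Heidi

Final state: umbrella:Heidi, camera:Grace, card:Xander, coin:Heidi
Heidi holds: coin, umbrella.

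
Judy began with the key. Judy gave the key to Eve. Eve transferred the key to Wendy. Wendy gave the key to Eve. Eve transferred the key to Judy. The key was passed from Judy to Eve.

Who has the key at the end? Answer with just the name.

Answer: Eve

Derivation:
Tracking the key through each event:
Start: Judy has the key.
After event 1: Eve has the key.
After event 2: Wendy has the key.
After event 3: Eve has the key.
After event 4: Judy has the key.
After event 5: Eve has the key.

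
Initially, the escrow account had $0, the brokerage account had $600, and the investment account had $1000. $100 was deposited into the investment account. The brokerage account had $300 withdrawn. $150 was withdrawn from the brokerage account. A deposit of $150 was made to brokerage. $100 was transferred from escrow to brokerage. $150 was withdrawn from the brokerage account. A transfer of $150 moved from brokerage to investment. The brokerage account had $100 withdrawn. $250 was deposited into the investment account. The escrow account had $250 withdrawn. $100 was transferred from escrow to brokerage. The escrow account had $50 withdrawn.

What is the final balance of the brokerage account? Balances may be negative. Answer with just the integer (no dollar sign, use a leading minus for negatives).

Answer: 100

Derivation:
Tracking account balances step by step:
Start: escrow=0, brokerage=600, investment=1000
Event 1 (deposit 100 to investment): investment: 1000 + 100 = 1100. Balances: escrow=0, brokerage=600, investment=1100
Event 2 (withdraw 300 from brokerage): brokerage: 600 - 300 = 300. Balances: escrow=0, brokerage=300, investment=1100
Event 3 (withdraw 150 from brokerage): brokerage: 300 - 150 = 150. Balances: escrow=0, brokerage=150, investment=1100
Event 4 (deposit 150 to brokerage): brokerage: 150 + 150 = 300. Balances: escrow=0, brokerage=300, investment=1100
Event 5 (transfer 100 escrow -> brokerage): escrow: 0 - 100 = -100, brokerage: 300 + 100 = 400. Balances: escrow=-100, brokerage=400, investment=1100
Event 6 (withdraw 150 from brokerage): brokerage: 400 - 150 = 250. Balances: escrow=-100, brokerage=250, investment=1100
Event 7 (transfer 150 brokerage -> investment): brokerage: 250 - 150 = 100, investment: 1100 + 150 = 1250. Balances: escrow=-100, brokerage=100, investment=1250
Event 8 (withdraw 100 from brokerage): brokerage: 100 - 100 = 0. Balances: escrow=-100, brokerage=0, investment=1250
Event 9 (deposit 250 to investment): investment: 1250 + 250 = 1500. Balances: escrow=-100, brokerage=0, investment=1500
Event 10 (withdraw 250 from escrow): escrow: -100 - 250 = -350. Balances: escrow=-350, brokerage=0, investment=1500
Event 11 (transfer 100 escrow -> brokerage): escrow: -350 - 100 = -450, brokerage: 0 + 100 = 100. Balances: escrow=-450, brokerage=100, investment=1500
Event 12 (withdraw 50 from escrow): escrow: -450 - 50 = -500. Balances: escrow=-500, brokerage=100, investment=1500

Final balance of brokerage: 100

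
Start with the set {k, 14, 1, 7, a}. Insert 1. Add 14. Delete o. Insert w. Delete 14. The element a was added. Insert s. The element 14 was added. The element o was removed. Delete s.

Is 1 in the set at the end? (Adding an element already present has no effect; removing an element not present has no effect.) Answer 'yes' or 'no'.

Answer: yes

Derivation:
Tracking the set through each operation:
Start: {1, 14, 7, a, k}
Event 1 (add 1): already present, no change. Set: {1, 14, 7, a, k}
Event 2 (add 14): already present, no change. Set: {1, 14, 7, a, k}
Event 3 (remove o): not present, no change. Set: {1, 14, 7, a, k}
Event 4 (add w): added. Set: {1, 14, 7, a, k, w}
Event 5 (remove 14): removed. Set: {1, 7, a, k, w}
Event 6 (add a): already present, no change. Set: {1, 7, a, k, w}
Event 7 (add s): added. Set: {1, 7, a, k, s, w}
Event 8 (add 14): added. Set: {1, 14, 7, a, k, s, w}
Event 9 (remove o): not present, no change. Set: {1, 14, 7, a, k, s, w}
Event 10 (remove s): removed. Set: {1, 14, 7, a, k, w}

Final set: {1, 14, 7, a, k, w} (size 6)
1 is in the final set.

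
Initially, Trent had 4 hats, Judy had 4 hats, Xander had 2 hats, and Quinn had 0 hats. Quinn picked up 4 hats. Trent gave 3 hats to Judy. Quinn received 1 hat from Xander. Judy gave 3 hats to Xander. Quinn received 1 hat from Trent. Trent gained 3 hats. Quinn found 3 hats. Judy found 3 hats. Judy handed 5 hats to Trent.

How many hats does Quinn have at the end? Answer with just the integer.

Answer: 9

Derivation:
Tracking counts step by step:
Start: Trent=4, Judy=4, Xander=2, Quinn=0
Event 1 (Quinn +4): Quinn: 0 -> 4. State: Trent=4, Judy=4, Xander=2, Quinn=4
Event 2 (Trent -> Judy, 3): Trent: 4 -> 1, Judy: 4 -> 7. State: Trent=1, Judy=7, Xander=2, Quinn=4
Event 3 (Xander -> Quinn, 1): Xander: 2 -> 1, Quinn: 4 -> 5. State: Trent=1, Judy=7, Xander=1, Quinn=5
Event 4 (Judy -> Xander, 3): Judy: 7 -> 4, Xander: 1 -> 4. State: Trent=1, Judy=4, Xander=4, Quinn=5
Event 5 (Trent -> Quinn, 1): Trent: 1 -> 0, Quinn: 5 -> 6. State: Trent=0, Judy=4, Xander=4, Quinn=6
Event 6 (Trent +3): Trent: 0 -> 3. State: Trent=3, Judy=4, Xander=4, Quinn=6
Event 7 (Quinn +3): Quinn: 6 -> 9. State: Trent=3, Judy=4, Xander=4, Quinn=9
Event 8 (Judy +3): Judy: 4 -> 7. State: Trent=3, Judy=7, Xander=4, Quinn=9
Event 9 (Judy -> Trent, 5): Judy: 7 -> 2, Trent: 3 -> 8. State: Trent=8, Judy=2, Xander=4, Quinn=9

Quinn's final count: 9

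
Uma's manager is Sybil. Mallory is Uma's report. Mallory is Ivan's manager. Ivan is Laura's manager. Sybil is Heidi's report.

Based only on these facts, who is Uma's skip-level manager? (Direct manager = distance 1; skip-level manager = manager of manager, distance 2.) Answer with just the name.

Reconstructing the manager chain from the given facts:
  Heidi -> Sybil -> Uma -> Mallory -> Ivan -> Laura
(each arrow means 'manager of the next')
Positions in the chain (0 = top):
  position of Heidi: 0
  position of Sybil: 1
  position of Uma: 2
  position of Mallory: 3
  position of Ivan: 4
  position of Laura: 5

Uma is at position 2; the skip-level manager is 2 steps up the chain, i.e. position 0: Heidi.

Answer: Heidi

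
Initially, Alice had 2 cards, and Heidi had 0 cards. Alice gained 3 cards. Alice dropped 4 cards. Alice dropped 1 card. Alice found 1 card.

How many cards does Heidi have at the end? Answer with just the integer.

Tracking counts step by step:
Start: Alice=2, Heidi=0
Event 1 (Alice +3): Alice: 2 -> 5. State: Alice=5, Heidi=0
Event 2 (Alice -4): Alice: 5 -> 1. State: Alice=1, Heidi=0
Event 3 (Alice -1): Alice: 1 -> 0. State: Alice=0, Heidi=0
Event 4 (Alice +1): Alice: 0 -> 1. State: Alice=1, Heidi=0

Heidi's final count: 0

Answer: 0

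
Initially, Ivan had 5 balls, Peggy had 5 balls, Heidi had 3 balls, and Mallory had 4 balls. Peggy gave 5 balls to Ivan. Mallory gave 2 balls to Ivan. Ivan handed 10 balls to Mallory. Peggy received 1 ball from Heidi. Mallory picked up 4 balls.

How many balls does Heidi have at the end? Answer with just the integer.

Answer: 2

Derivation:
Tracking counts step by step:
Start: Ivan=5, Peggy=5, Heidi=3, Mallory=4
Event 1 (Peggy -> Ivan, 5): Peggy: 5 -> 0, Ivan: 5 -> 10. State: Ivan=10, Peggy=0, Heidi=3, Mallory=4
Event 2 (Mallory -> Ivan, 2): Mallory: 4 -> 2, Ivan: 10 -> 12. State: Ivan=12, Peggy=0, Heidi=3, Mallory=2
Event 3 (Ivan -> Mallory, 10): Ivan: 12 -> 2, Mallory: 2 -> 12. State: Ivan=2, Peggy=0, Heidi=3, Mallory=12
Event 4 (Heidi -> Peggy, 1): Heidi: 3 -> 2, Peggy: 0 -> 1. State: Ivan=2, Peggy=1, Heidi=2, Mallory=12
Event 5 (Mallory +4): Mallory: 12 -> 16. State: Ivan=2, Peggy=1, Heidi=2, Mallory=16

Heidi's final count: 2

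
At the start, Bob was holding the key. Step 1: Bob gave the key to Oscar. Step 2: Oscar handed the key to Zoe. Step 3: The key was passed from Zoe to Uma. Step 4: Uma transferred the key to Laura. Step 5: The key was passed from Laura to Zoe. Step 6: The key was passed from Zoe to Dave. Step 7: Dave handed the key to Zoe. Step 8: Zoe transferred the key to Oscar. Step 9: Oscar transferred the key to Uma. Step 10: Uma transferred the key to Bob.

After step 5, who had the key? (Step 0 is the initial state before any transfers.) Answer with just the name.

Answer: Zoe

Derivation:
Tracking the key holder through step 5:
After step 0 (start): Bob
After step 1: Oscar
After step 2: Zoe
After step 3: Uma
After step 4: Laura
After step 5: Zoe

At step 5, the holder is Zoe.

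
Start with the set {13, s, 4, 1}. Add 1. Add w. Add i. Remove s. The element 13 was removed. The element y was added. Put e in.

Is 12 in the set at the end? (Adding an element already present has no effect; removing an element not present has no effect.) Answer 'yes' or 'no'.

Answer: no

Derivation:
Tracking the set through each operation:
Start: {1, 13, 4, s}
Event 1 (add 1): already present, no change. Set: {1, 13, 4, s}
Event 2 (add w): added. Set: {1, 13, 4, s, w}
Event 3 (add i): added. Set: {1, 13, 4, i, s, w}
Event 4 (remove s): removed. Set: {1, 13, 4, i, w}
Event 5 (remove 13): removed. Set: {1, 4, i, w}
Event 6 (add y): added. Set: {1, 4, i, w, y}
Event 7 (add e): added. Set: {1, 4, e, i, w, y}

Final set: {1, 4, e, i, w, y} (size 6)
12 is NOT in the final set.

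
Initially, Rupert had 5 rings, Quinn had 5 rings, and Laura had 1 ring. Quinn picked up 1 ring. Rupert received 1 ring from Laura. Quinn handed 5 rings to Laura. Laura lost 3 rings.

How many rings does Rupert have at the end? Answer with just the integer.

Answer: 6

Derivation:
Tracking counts step by step:
Start: Rupert=5, Quinn=5, Laura=1
Event 1 (Quinn +1): Quinn: 5 -> 6. State: Rupert=5, Quinn=6, Laura=1
Event 2 (Laura -> Rupert, 1): Laura: 1 -> 0, Rupert: 5 -> 6. State: Rupert=6, Quinn=6, Laura=0
Event 3 (Quinn -> Laura, 5): Quinn: 6 -> 1, Laura: 0 -> 5. State: Rupert=6, Quinn=1, Laura=5
Event 4 (Laura -3): Laura: 5 -> 2. State: Rupert=6, Quinn=1, Laura=2

Rupert's final count: 6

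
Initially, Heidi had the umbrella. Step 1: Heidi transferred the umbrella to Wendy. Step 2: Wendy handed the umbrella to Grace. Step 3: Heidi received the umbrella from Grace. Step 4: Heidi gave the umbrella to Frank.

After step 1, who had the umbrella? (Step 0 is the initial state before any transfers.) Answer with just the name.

Tracking the umbrella holder through step 1:
After step 0 (start): Heidi
After step 1: Wendy

At step 1, the holder is Wendy.

Answer: Wendy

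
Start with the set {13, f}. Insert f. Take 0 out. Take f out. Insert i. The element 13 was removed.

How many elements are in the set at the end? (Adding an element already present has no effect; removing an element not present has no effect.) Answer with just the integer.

Answer: 1

Derivation:
Tracking the set through each operation:
Start: {13, f}
Event 1 (add f): already present, no change. Set: {13, f}
Event 2 (remove 0): not present, no change. Set: {13, f}
Event 3 (remove f): removed. Set: {13}
Event 4 (add i): added. Set: {13, i}
Event 5 (remove 13): removed. Set: {i}

Final set: {i} (size 1)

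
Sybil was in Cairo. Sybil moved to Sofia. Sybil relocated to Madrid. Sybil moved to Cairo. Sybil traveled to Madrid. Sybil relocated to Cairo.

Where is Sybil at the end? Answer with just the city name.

Tracking Sybil's location:
Start: Sybil is in Cairo.
After move 1: Cairo -> Sofia. Sybil is in Sofia.
After move 2: Sofia -> Madrid. Sybil is in Madrid.
After move 3: Madrid -> Cairo. Sybil is in Cairo.
After move 4: Cairo -> Madrid. Sybil is in Madrid.
After move 5: Madrid -> Cairo. Sybil is in Cairo.

Answer: Cairo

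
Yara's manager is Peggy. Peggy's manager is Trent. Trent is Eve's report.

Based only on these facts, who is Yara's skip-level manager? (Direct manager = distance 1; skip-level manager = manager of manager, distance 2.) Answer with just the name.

Reconstructing the manager chain from the given facts:
  Eve -> Trent -> Peggy -> Yara
(each arrow means 'manager of the next')
Positions in the chain (0 = top):
  position of Eve: 0
  position of Trent: 1
  position of Peggy: 2
  position of Yara: 3

Yara is at position 3; the skip-level manager is 2 steps up the chain, i.e. position 1: Trent.

Answer: Trent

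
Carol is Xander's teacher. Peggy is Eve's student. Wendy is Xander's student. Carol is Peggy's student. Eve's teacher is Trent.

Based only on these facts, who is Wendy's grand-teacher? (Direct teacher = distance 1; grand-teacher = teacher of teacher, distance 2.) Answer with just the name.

Answer: Carol

Derivation:
Reconstructing the teacher chain from the given facts:
  Trent -> Eve -> Peggy -> Carol -> Xander -> Wendy
(each arrow means 'teacher of the next')
Positions in the chain (0 = top):
  position of Trent: 0
  position of Eve: 1
  position of Peggy: 2
  position of Carol: 3
  position of Xander: 4
  position of Wendy: 5

Wendy is at position 5; the grand-teacher is 2 steps up the chain, i.e. position 3: Carol.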